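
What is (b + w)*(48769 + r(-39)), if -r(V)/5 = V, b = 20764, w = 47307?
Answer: 3333028444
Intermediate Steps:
r(V) = -5*V
(b + w)*(48769 + r(-39)) = (20764 + 47307)*(48769 - 5*(-39)) = 68071*(48769 + 195) = 68071*48964 = 3333028444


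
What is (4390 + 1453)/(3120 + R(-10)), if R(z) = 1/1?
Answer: 5843/3121 ≈ 1.8722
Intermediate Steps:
R(z) = 1
(4390 + 1453)/(3120 + R(-10)) = (4390 + 1453)/(3120 + 1) = 5843/3121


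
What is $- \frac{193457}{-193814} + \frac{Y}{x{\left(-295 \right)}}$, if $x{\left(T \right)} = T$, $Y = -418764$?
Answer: $\frac{81219395711}{57175130} \approx 1420.5$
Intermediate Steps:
$- \frac{193457}{-193814} + \frac{Y}{x{\left(-295 \right)}} = - \frac{193457}{-193814} - \frac{418764}{-295} = \left(-193457\right) \left(- \frac{1}{193814}\right) - - \frac{418764}{295} = \frac{193457}{193814} + \frac{418764}{295} = \frac{81219395711}{57175130}$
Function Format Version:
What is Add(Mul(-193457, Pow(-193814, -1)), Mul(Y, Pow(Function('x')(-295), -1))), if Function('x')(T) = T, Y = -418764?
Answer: Rational(81219395711, 57175130) ≈ 1420.5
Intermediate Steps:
Add(Mul(-193457, Pow(-193814, -1)), Mul(Y, Pow(Function('x')(-295), -1))) = Add(Mul(-193457, Pow(-193814, -1)), Mul(-418764, Pow(-295, -1))) = Add(Mul(-193457, Rational(-1, 193814)), Mul(-418764, Rational(-1, 295))) = Add(Rational(193457, 193814), Rational(418764, 295)) = Rational(81219395711, 57175130)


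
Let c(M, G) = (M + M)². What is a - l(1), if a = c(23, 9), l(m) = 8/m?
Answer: 2108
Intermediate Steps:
c(M, G) = 4*M² (c(M, G) = (2*M)² = 4*M²)
a = 2116 (a = 4*23² = 4*529 = 2116)
a - l(1) = 2116 - 8/1 = 2116 - 8 = 2108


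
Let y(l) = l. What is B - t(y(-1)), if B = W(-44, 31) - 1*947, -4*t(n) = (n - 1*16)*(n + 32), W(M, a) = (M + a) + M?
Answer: -4543/4 ≈ -1135.8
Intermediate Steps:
W(M, a) = a + 2*M
t(n) = -(-16 + n)*(32 + n)/4 (t(n) = -(n - 1*16)*(n + 32)/4 = -(n - 16)*(32 + n)/4 = -(-16 + n)*(32 + n)/4)
B = -1004 (B = (31 + 2*(-44)) - 1*947 = (31 - 88) - 947 = -57 - 947 = -1004)
B - t(y(-1)) = -1004 - (128 - 4*(-1) - ¼*(-1)²) = -1004 - (128 + 4 - ¼*1) = -1004 - (128 + 4 - ¼) = -1004 - 1*527/4 = -1004 - 527/4 = -4543/4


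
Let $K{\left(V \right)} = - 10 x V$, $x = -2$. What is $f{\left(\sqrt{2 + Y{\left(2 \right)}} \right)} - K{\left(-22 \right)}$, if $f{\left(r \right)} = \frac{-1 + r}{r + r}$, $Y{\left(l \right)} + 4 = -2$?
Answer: $\frac{881}{2} + \frac{i}{4} \approx 440.5 + 0.25 i$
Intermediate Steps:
$Y{\left(l \right)} = -6$ ($Y{\left(l \right)} = -4 - 2 = -6$)
$f{\left(r \right)} = \frac{-1 + r}{2 r}$
$K{\left(V \right)} = 20 V$ ($K{\left(V \right)} = \left(-10\right) \left(-2\right) V = 20 V$)
$f{\left(\sqrt{2 + Y{\left(2 \right)}} \right)} - K{\left(-22 \right)} = \frac{-1 + \sqrt{2 - 6}}{2 \sqrt{2 - 6}} - 20 \left(-22\right) = \frac{-1 + \sqrt{-4}}{2 \sqrt{-4}} - -440 = \frac{-1 + 2 i}{2 \cdot 2 i} + 440 = \frac{- \frac{i}{2} \left(-1 + 2 i\right)}{2} + 440 = - \frac{i \left(-1 + 2 i\right)}{4} + 440 = 440 - \frac{i \left(-1 + 2 i\right)}{4}$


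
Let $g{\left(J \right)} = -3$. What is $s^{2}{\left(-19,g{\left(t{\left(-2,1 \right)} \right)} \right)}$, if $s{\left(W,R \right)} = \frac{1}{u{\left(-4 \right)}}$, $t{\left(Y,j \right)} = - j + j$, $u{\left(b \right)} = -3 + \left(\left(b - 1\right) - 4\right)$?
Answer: $\frac{1}{144} \approx 0.0069444$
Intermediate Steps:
$u{\left(b \right)} = -8 + b$ ($u{\left(b \right)} = -3 + \left(\left(-1 + b\right) - 4\right) = -3 + \left(-5 + b\right) = -8 + b$)
$t{\left(Y,j \right)} = 0$
$s{\left(W,R \right)} = - \frac{1}{12}$ ($s{\left(W,R \right)} = \frac{1}{-8 - 4} = \frac{1}{-12} = - \frac{1}{12}$)
$s^{2}{\left(-19,g{\left(t{\left(-2,1 \right)} \right)} \right)} = \left(- \frac{1}{12}\right)^{2} = \frac{1}{144}$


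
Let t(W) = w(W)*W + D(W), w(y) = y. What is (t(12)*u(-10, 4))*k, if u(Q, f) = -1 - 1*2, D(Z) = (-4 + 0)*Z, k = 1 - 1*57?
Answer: 16128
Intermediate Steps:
k = -56 (k = 1 - 57 = -56)
D(Z) = -4*Z
u(Q, f) = -3 (u(Q, f) = -1 - 2 = -3)
t(W) = W² - 4*W (t(W) = W*W - 4*W = W² - 4*W)
(t(12)*u(-10, 4))*k = ((12*(-4 + 12))*(-3))*(-56) = ((12*8)*(-3))*(-56) = (96*(-3))*(-56) = -288*(-56) = 16128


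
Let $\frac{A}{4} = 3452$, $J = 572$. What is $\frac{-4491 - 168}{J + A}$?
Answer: $- \frac{4659}{14380} \approx -0.32399$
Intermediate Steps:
$A = 13808$ ($A = 4 \cdot 3452 = 13808$)
$\frac{-4491 - 168}{J + A} = \frac{-4491 - 168}{572 + 13808} = - \frac{4659}{14380}$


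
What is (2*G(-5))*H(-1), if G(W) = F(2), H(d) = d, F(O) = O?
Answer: -4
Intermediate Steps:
G(W) = 2
(2*G(-5))*H(-1) = (2*2)*(-1) = 4*(-1) = -4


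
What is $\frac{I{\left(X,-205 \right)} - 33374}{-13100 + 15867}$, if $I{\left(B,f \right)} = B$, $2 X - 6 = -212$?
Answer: $- \frac{33477}{2767} \approx -12.099$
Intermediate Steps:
$X = -103$ ($X = 3 + \frac{1}{2} \left(-212\right) = 3 - 106 = -103$)
$\frac{I{\left(X,-205 \right)} - 33374}{-13100 + 15867} = \frac{-103 - 33374}{-13100 + 15867} = - \frac{33477}{2767}$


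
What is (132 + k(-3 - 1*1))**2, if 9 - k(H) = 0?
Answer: 19881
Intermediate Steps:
k(H) = 9 (k(H) = 9 - 1*0 = 9 + 0 = 9)
(132 + k(-3 - 1*1))**2 = (132 + 9)**2 = 141**2 = 19881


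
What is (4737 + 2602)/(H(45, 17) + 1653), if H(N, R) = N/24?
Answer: 58712/13239 ≈ 4.4348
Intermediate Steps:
H(N, R) = N/24 (H(N, R) = N*(1/24) = N/24)
(4737 + 2602)/(H(45, 17) + 1653) = (4737 + 2602)/((1/24)*45 + 1653) = 7339/(15/8 + 1653) = 7339/(13239/8) = 7339*(8/13239) = 58712/13239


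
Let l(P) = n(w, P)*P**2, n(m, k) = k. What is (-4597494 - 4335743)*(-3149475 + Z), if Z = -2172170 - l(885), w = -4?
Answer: 6239649592167490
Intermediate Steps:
l(P) = P**3 (l(P) = P*P**2 = P**3)
Z = -695326295 (Z = -2172170 - 1*885**3 = -2172170 - 1*693154125 = -2172170 - 693154125 = -695326295)
(-4597494 - 4335743)*(-3149475 + Z) = (-4597494 - 4335743)*(-3149475 - 695326295) = -8933237*(-698475770) = 6239649592167490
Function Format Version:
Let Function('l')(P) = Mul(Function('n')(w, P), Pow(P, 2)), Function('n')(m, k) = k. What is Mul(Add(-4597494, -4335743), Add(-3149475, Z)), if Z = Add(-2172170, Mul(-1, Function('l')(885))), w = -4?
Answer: 6239649592167490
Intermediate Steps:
Function('l')(P) = Pow(P, 3) (Function('l')(P) = Mul(P, Pow(P, 2)) = Pow(P, 3))
Z = -695326295 (Z = Add(-2172170, Mul(-1, Pow(885, 3))) = Add(-2172170, Mul(-1, 693154125)) = Add(-2172170, -693154125) = -695326295)
Mul(Add(-4597494, -4335743), Add(-3149475, Z)) = Mul(Add(-4597494, -4335743), Add(-3149475, -695326295)) = Mul(-8933237, -698475770) = 6239649592167490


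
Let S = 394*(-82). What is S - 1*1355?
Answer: -33663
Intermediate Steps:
S = -32308
S - 1*1355 = -32308 - 1*1355 = -32308 - 1355 = -33663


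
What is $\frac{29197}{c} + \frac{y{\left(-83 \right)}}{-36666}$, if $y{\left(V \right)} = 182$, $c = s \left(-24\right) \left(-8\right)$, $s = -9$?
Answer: $- \frac{2832941}{167616} \approx -16.901$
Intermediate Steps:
$c = -1728$ ($c = \left(-9\right) \left(-24\right) \left(-8\right) = 216 \left(-8\right) = -1728$)
$\frac{29197}{c} + \frac{y{\left(-83 \right)}}{-36666} = \frac{29197}{-1728} + \frac{182}{-36666} = 29197 \left(- \frac{1}{1728}\right) + 182 \left(- \frac{1}{36666}\right) = - \frac{29197}{1728} - \frac{13}{2619} = - \frac{2832941}{167616}$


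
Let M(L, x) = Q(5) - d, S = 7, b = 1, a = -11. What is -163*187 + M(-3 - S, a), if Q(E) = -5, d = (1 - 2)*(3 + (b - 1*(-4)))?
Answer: -30478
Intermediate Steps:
d = -8 (d = (1 - 2)*(3 + (1 - 1*(-4))) = -(3 + (1 + 4)) = -(3 + 5) = -1*8 = -8)
M(L, x) = 3 (M(L, x) = -5 - 1*(-8) = -5 + 8 = 3)
-163*187 + M(-3 - S, a) = -163*187 + 3 = -30481 + 3 = -30478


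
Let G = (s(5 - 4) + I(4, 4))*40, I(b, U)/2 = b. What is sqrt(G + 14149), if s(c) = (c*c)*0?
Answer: sqrt(14469) ≈ 120.29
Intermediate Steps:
I(b, U) = 2*b
s(c) = 0 (s(c) = c**2*0 = 0)
G = 320 (G = (0 + 2*4)*40 = (0 + 8)*40 = 8*40 = 320)
sqrt(G + 14149) = sqrt(320 + 14149) = sqrt(14469)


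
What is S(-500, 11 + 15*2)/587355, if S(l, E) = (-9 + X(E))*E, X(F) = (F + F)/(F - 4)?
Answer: -10291/21732135 ≈ -0.00047354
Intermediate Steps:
X(F) = 2*F/(-4 + F) (X(F) = (2*F)/(-4 + F) = 2*F/(-4 + F))
S(l, E) = E*(-9 + 2*E/(-4 + E)) (S(l, E) = (-9 + 2*E/(-4 + E))*E = E*(-9 + 2*E/(-4 + E)))
S(-500, 11 + 15*2)/587355 = ((11 + 15*2)*(36 - 7*(11 + 15*2))/(-4 + (11 + 15*2)))/587355 = ((11 + 30)*(36 - 7*(11 + 30))/(-4 + (11 + 30)))*(1/587355) = (41*(36 - 7*41)/(-4 + 41))*(1/587355) = (41*(36 - 287)/37)*(1/587355) = (41*(1/37)*(-251))*(1/587355) = -10291/37*1/587355 = -10291/21732135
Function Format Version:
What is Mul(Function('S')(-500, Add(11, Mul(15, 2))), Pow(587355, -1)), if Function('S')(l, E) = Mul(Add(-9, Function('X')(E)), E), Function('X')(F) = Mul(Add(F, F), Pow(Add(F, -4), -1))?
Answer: Rational(-10291, 21732135) ≈ -0.00047354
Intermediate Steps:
Function('X')(F) = Mul(2, F, Pow(Add(-4, F), -1)) (Function('X')(F) = Mul(Mul(2, F), Pow(Add(-4, F), -1)) = Mul(2, F, Pow(Add(-4, F), -1)))
Function('S')(l, E) = Mul(E, Add(-9, Mul(2, E, Pow(Add(-4, E), -1)))) (Function('S')(l, E) = Mul(Add(-9, Mul(2, E, Pow(Add(-4, E), -1))), E) = Mul(E, Add(-9, Mul(2, E, Pow(Add(-4, E), -1)))))
Mul(Function('S')(-500, Add(11, Mul(15, 2))), Pow(587355, -1)) = Mul(Mul(Add(11, Mul(15, 2)), Pow(Add(-4, Add(11, Mul(15, 2))), -1), Add(36, Mul(-7, Add(11, Mul(15, 2))))), Pow(587355, -1)) = Mul(Mul(Add(11, 30), Pow(Add(-4, Add(11, 30)), -1), Add(36, Mul(-7, Add(11, 30)))), Rational(1, 587355)) = Mul(Mul(41, Pow(Add(-4, 41), -1), Add(36, Mul(-7, 41))), Rational(1, 587355)) = Mul(Mul(41, Pow(37, -1), Add(36, -287)), Rational(1, 587355)) = Mul(Mul(41, Rational(1, 37), -251), Rational(1, 587355)) = Mul(Rational(-10291, 37), Rational(1, 587355)) = Rational(-10291, 21732135)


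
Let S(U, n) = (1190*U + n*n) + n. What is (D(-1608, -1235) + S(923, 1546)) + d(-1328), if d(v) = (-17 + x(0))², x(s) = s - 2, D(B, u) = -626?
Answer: 3489767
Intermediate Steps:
x(s) = -2 + s
d(v) = 361 (d(v) = (-17 + (-2 + 0))² = (-17 - 2)² = (-19)² = 361)
S(U, n) = n + n² + 1190*U (S(U, n) = (1190*U + n²) + n = (n² + 1190*U) + n = n + n² + 1190*U)
(D(-1608, -1235) + S(923, 1546)) + d(-1328) = (-626 + (1546 + 1546² + 1190*923)) + 361 = (-626 + (1546 + 2390116 + 1098370)) + 361 = (-626 + 3490032) + 361 = 3489406 + 361 = 3489767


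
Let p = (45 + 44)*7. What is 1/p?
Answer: 1/623 ≈ 0.0016051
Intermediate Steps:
p = 623 (p = 89*7 = 623)
1/p = 1/623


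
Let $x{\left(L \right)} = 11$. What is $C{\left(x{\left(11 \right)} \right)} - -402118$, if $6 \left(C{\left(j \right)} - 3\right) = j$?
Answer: $\frac{2412737}{6} \approx 4.0212 \cdot 10^{5}$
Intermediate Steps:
$C{\left(j \right)} = 3 + \frac{j}{6}$
$C{\left(x{\left(11 \right)} \right)} - -402118 = \left(3 + \frac{1}{6} \cdot 11\right) - -402118 = \left(3 + \frac{11}{6}\right) + 402118 = \frac{29}{6} + 402118 = \frac{2412737}{6}$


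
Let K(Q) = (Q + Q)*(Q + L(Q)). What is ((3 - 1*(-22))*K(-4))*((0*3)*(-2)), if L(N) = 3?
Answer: 0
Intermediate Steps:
K(Q) = 2*Q*(3 + Q) (K(Q) = (Q + Q)*(Q + 3) = (2*Q)*(3 + Q) = 2*Q*(3 + Q))
((3 - 1*(-22))*K(-4))*((0*3)*(-2)) = ((3 - 1*(-22))*(2*(-4)*(3 - 4)))*((0*3)*(-2)) = ((3 + 22)*(2*(-4)*(-1)))*(0*(-2)) = (25*8)*0 = 200*0 = 0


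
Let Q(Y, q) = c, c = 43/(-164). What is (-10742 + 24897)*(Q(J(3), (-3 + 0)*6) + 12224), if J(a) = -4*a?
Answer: 28376429415/164 ≈ 1.7303e+8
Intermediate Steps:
c = -43/164 (c = 43*(-1/164) = -43/164 ≈ -0.26220)
Q(Y, q) = -43/164
(-10742 + 24897)*(Q(J(3), (-3 + 0)*6) + 12224) = (-10742 + 24897)*(-43/164 + 12224) = 14155*(2004693/164) = 28376429415/164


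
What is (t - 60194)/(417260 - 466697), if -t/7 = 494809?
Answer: 1174619/16479 ≈ 71.280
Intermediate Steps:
t = -3463663 (t = -7*494809 = -3463663)
(t - 60194)/(417260 - 466697) = (-3463663 - 60194)/(417260 - 466697) = -3523857/(-49437) = -3523857*(-1/49437) = 1174619/16479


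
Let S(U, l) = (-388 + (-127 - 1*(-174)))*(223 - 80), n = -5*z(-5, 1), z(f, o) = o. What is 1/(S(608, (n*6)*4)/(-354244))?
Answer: 32204/4433 ≈ 7.2646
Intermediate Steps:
n = -5 (n = -5*1 = -5)
S(U, l) = -48763 (S(U, l) = (-388 + (-127 + 174))*143 = (-388 + 47)*143 = -341*143 = -48763)
1/(S(608, (n*6)*4)/(-354244)) = 1/(-48763/(-354244)) = 1/(-48763*(-1/354244)) = 1/(4433/32204) = 32204/4433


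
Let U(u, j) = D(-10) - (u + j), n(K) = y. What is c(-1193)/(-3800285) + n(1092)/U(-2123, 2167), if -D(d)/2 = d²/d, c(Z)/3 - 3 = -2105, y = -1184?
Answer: 562461098/11400855 ≈ 49.335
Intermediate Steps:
c(Z) = -6306 (c(Z) = 9 + 3*(-2105) = 9 - 6315 = -6306)
n(K) = -1184
D(d) = -2*d (D(d) = -2*d²/d = -2*d)
U(u, j) = 20 - j - u (U(u, j) = -2*(-10) - (u + j) = 20 - (j + u) = 20 + (-j - u) = 20 - j - u)
c(-1193)/(-3800285) + n(1092)/U(-2123, 2167) = -6306/(-3800285) - 1184/(20 - 1*2167 - 1*(-2123)) = -6306*(-1/3800285) - 1184/(20 - 2167 + 2123) = 6306/3800285 - 1184/(-24) = 6306/3800285 - 1184*(-1/24) = 6306/3800285 + 148/3 = 562461098/11400855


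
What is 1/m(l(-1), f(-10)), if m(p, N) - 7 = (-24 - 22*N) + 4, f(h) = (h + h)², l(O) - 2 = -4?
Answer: -1/8813 ≈ -0.00011347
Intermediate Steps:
l(O) = -2 (l(O) = 2 - 4 = -2)
f(h) = 4*h² (f(h) = (2*h)² = 4*h²)
m(p, N) = -13 - 22*N (m(p, N) = 7 + ((-24 - 22*N) + 4) = 7 + (-20 - 22*N) = -13 - 22*N)
1/m(l(-1), f(-10)) = 1/(-13 - 88*(-10)²) = 1/(-13 - 88*100) = 1/(-13 - 22*400) = 1/(-13 - 8800) = 1/(-8813) = -1/8813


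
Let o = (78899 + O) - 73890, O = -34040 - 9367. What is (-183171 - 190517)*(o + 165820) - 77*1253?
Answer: -47616168817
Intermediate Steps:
O = -43407
o = -38398 (o = (78899 - 43407) - 73890 = 35492 - 73890 = -38398)
(-183171 - 190517)*(o + 165820) - 77*1253 = (-183171 - 190517)*(-38398 + 165820) - 77*1253 = -373688*127422 - 96481 = -47616072336 - 96481 = -47616168817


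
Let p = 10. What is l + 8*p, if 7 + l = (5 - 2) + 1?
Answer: 77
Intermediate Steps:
l = -3 (l = -7 + ((5 - 2) + 1) = -7 + (3 + 1) = -7 + 4 = -3)
l + 8*p = -3 + 8*10 = -3 + 80 = 77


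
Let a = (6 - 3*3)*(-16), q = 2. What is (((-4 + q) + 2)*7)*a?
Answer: 0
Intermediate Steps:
a = 48 (a = (6 - 9)*(-16) = -3*(-16) = 48)
(((-4 + q) + 2)*7)*a = (((-4 + 2) + 2)*7)*48 = ((-2 + 2)*7)*48 = (0*7)*48 = 0*48 = 0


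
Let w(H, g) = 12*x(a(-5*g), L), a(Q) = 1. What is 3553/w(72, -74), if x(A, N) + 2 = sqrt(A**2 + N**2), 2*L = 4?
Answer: 3553/6 + 3553*sqrt(5)/12 ≈ 1254.2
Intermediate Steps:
L = 2 (L = (1/2)*4 = 2)
x(A, N) = -2 + sqrt(A**2 + N**2)
w(H, g) = -24 + 12*sqrt(5) (w(H, g) = 12*(-2 + sqrt(1**2 + 2**2)) = 12*(-2 + sqrt(1 + 4)) = 12*(-2 + sqrt(5)) = -24 + 12*sqrt(5))
3553/w(72, -74) = 3553/(-24 + 12*sqrt(5))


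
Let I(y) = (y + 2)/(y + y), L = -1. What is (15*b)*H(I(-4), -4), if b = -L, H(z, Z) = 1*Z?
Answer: -60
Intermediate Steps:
I(y) = (2 + y)/(2*y) (I(y) = (2 + y)/((2*y)) = (2 + y)*(1/(2*y)) = (2 + y)/(2*y))
H(z, Z) = Z
b = 1 (b = -1*(-1) = 1)
(15*b)*H(I(-4), -4) = (15*1)*(-4) = 15*(-4) = -60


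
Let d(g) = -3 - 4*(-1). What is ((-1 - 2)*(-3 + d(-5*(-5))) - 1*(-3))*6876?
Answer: 61884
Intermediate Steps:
d(g) = 1 (d(g) = -3 + 4 = 1)
((-1 - 2)*(-3 + d(-5*(-5))) - 1*(-3))*6876 = ((-1 - 2)*(-3 + 1) - 1*(-3))*6876 = (-3*(-2) + 3)*6876 = (6 + 3)*6876 = 9*6876 = 61884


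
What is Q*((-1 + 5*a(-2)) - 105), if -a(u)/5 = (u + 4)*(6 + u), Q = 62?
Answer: -18972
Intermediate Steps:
a(u) = -5*(4 + u)*(6 + u) (a(u) = -5*(u + 4)*(6 + u) = -5*(4 + u)*(6 + u))
Q*((-1 + 5*a(-2)) - 105) = 62*((-1 + 5*(-120 - 50*(-2) - 5*(-2)**2)) - 105) = 62*((-1 + 5*(-120 + 100 - 5*4)) - 105) = 62*((-1 + 5*(-120 + 100 - 20)) - 105) = 62*((-1 + 5*(-40)) - 105) = 62*((-1 - 200) - 105) = 62*(-201 - 105) = 62*(-306) = -18972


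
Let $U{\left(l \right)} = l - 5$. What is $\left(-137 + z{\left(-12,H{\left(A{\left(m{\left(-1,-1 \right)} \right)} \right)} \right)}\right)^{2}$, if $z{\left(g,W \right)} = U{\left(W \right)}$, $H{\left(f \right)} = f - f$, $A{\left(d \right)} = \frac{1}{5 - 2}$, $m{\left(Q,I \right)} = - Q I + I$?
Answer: $20164$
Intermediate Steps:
$m{\left(Q,I \right)} = I - I Q$ ($m{\left(Q,I \right)} = - I Q + I = I - I Q$)
$A{\left(d \right)} = \frac{1}{3}$
$H{\left(f \right)} = 0$
$U{\left(l \right)} = -5 + l$ ($U{\left(l \right)} = l - 5 = -5 + l$)
$z{\left(g,W \right)} = -5 + W$
$\left(-137 + z{\left(-12,H{\left(A{\left(m{\left(-1,-1 \right)} \right)} \right)} \right)}\right)^{2} = \left(-137 + \left(-5 + 0\right)\right)^{2} = \left(-137 - 5\right)^{2} = \left(-142\right)^{2} = 20164$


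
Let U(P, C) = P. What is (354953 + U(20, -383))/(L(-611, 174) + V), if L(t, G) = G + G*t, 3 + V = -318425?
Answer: -354973/424568 ≈ -0.83608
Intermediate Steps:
V = -318428 (V = -3 - 318425 = -318428)
(354953 + U(20, -383))/(L(-611, 174) + V) = (354953 + 20)/(174*(1 - 611) - 318428) = 354973/(174*(-610) - 318428) = 354973/(-106140 - 318428) = 354973/(-424568) = 354973*(-1/424568) = -354973/424568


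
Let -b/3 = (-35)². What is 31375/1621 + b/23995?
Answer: 149377190/7779179 ≈ 19.202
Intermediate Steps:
b = -3675 (b = -3*(-35)² = -3*1225 = -3675)
31375/1621 + b/23995 = 31375/1621 - 3675/23995 = 31375*(1/1621) - 3675*1/23995 = 31375/1621 - 735/4799 = 149377190/7779179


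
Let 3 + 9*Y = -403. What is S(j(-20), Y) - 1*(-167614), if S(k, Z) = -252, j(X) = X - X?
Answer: 167362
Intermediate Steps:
j(X) = 0
Y = -406/9 (Y = -⅓ + (⅑)*(-403) = -⅓ - 403/9 = -406/9 ≈ -45.111)
S(j(-20), Y) - 1*(-167614) = -252 - 1*(-167614) = -252 + 167614 = 167362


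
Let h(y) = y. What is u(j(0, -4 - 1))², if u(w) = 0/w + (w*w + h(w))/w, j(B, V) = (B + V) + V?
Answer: 81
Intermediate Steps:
j(B, V) = B + 2*V
u(w) = (w + w²)/w (u(w) = 0/w + (w*w + w)/w = 0 + (w² + w)/w = 0 + (w + w²)/w = (w + w²)/w)
u(j(0, -4 - 1))² = (1 + (0 + 2*(-4 - 1)))² = (1 + (0 + 2*(-5)))² = (1 + (0 - 10))² = (1 - 10)² = (-9)² = 81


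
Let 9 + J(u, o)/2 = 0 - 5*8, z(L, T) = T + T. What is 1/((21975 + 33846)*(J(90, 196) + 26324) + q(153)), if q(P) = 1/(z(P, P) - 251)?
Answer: 55/80517885031 ≈ 6.8308e-10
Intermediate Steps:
z(L, T) = 2*T
q(P) = 1/(-251 + 2*P) (q(P) = 1/(2*P - 251) = 1/(-251 + 2*P))
J(u, o) = -98 (J(u, o) = -18 + 2*(0 - 5*8) = -18 + 2*(0 - 40) = -18 + 2*(-40) = -18 - 80 = -98)
1/((21975 + 33846)*(J(90, 196) + 26324) + q(153)) = 1/((21975 + 33846)*(-98 + 26324) + 1/(-251 + 2*153)) = 1/(55821*26226 + 1/(-251 + 306)) = 1/(1463961546 + 1/55) = 1/(80517885031/55) = 55/80517885031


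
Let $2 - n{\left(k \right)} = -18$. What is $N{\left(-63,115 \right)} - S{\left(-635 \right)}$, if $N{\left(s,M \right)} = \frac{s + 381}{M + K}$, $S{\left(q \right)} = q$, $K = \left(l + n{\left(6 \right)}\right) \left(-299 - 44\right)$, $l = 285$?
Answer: $\frac{33178591}{52250} \approx 635.0$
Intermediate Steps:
$n{\left(k \right)} = 20$ ($n{\left(k \right)} = 2 - -18 = 2 + 18 = 20$)
$K = -104615$ ($K = \left(285 + 20\right) \left(-299 - 44\right) = 305 \left(-343\right) = -104615$)
$N{\left(s,M \right)} = \frac{381 + s}{-104615 + M}$ ($N{\left(s,M \right)} = \frac{s + 381}{M - 104615} = \frac{381 + s}{-104615 + M}$)
$N{\left(-63,115 \right)} - S{\left(-635 \right)} = \frac{381 - 63}{-104615 + 115} - -635 = \frac{1}{-104500} \cdot 318 + 635 = \left(- \frac{1}{104500}\right) 318 + 635 = - \frac{159}{52250} + 635 = \frac{33178591}{52250}$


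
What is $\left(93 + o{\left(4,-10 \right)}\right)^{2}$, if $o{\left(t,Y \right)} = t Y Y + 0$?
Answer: $243049$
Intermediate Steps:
$o{\left(t,Y \right)} = t Y^{2}$ ($o{\left(t,Y \right)} = Y t Y + 0 = t Y^{2} + 0 = t Y^{2}$)
$\left(93 + o{\left(4,-10 \right)}\right)^{2} = \left(93 + 4 \left(-10\right)^{2}\right)^{2} = \left(93 + 4 \cdot 100\right)^{2} = \left(93 + 400\right)^{2} = 493^{2} = 243049$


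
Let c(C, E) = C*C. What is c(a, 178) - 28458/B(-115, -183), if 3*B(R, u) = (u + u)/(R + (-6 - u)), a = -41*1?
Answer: 984739/61 ≈ 16143.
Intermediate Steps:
a = -41
B(R, u) = 2*u/(3*(-6 + R - u)) (B(R, u) = ((u + u)/(R + (-6 - u)))/3 = ((2*u)/(-6 + R - u))/3 = (2*u/(-6 + R - u))/3 = 2*u/(3*(-6 + R - u)))
c(C, E) = C²
c(a, 178) - 28458/B(-115, -183) = (-41)² - 28458/((-2*(-183)/(18 - 3*(-115) + 3*(-183)))) = 1681 - 28458/((-2*(-183)/(18 + 345 - 549))) = 1681 - 28458/((-2*(-183)/(-186))) = 1681 - 28458/((-2*(-183)*(-1/186))) = 1681 - 28458/(-61/31) = 1681 - 28458*(-31)/61 = 1681 - 1*(-882198/61) = 1681 + 882198/61 = 984739/61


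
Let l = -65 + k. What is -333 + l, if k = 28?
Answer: -370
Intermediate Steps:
l = -37 (l = -65 + 28 = -37)
-333 + l = -333 - 37 = -370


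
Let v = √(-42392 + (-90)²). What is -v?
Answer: -2*I*√8573 ≈ -185.18*I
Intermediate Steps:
v = 2*I*√8573 (v = √(-42392 + 8100) = √(-34292) = 2*I*√8573 ≈ 185.18*I)
-v = -2*I*√8573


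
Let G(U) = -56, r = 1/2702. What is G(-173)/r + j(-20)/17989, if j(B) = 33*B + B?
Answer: -2721952248/17989 ≈ -1.5131e+5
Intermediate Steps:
r = 1/2702 ≈ 0.00037010
j(B) = 34*B
G(-173)/r + j(-20)/17989 = -56/1/2702 + (34*(-20))/17989 = -56*2702 - 680*1/17989 = -151312 - 680/17989 = -2721952248/17989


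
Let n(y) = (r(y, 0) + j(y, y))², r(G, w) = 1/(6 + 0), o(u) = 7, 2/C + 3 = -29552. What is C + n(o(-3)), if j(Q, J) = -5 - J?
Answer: 148986683/1063980 ≈ 140.03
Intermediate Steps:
C = -2/29555 (C = 2/(-3 - 29552) = 2/(-29555) = 2*(-1/29555) = -2/29555 ≈ -6.7670e-5)
r(G, w) = ⅙ (r(G, w) = 1/6 = ⅙)
n(y) = (-29/6 - y)² (n(y) = (⅙ + (-5 - y))² = (-29/6 - y)²)
C + n(o(-3)) = -2/29555 + (29 + 6*7)²/36 = -2/29555 + (29 + 42)²/36 = -2/29555 + (1/36)*71² = -2/29555 + (1/36)*5041 = -2/29555 + 5041/36 = 148986683/1063980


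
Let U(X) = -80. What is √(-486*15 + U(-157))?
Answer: I*√7370 ≈ 85.849*I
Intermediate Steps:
√(-486*15 + U(-157)) = √(-486*15 - 80) = √(-7290 - 80) = √(-7370) = I*√7370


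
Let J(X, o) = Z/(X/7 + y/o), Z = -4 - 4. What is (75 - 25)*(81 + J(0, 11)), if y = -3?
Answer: 16550/3 ≈ 5516.7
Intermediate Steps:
Z = -8
J(X, o) = -8/(-3/o + X/7) (J(X, o) = -8/(X/7 - 3/o) = -8/(-3/o + X/7))
(75 - 25)*(81 + J(0, 11)) = (75 - 25)*(81 - 56*11/(-21 + 0*11)) = 50*(81 - 56*11/(-21 + 0)) = 50*(81 - 56*11/(-21)) = 50*(81 - 56*11*(-1/21)) = 50*(81 + 88/3) = 50*(331/3) = 16550/3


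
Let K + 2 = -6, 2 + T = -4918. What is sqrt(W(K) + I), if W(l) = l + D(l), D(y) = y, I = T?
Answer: 2*I*sqrt(1234) ≈ 70.257*I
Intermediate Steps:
T = -4920 (T = -2 - 4918 = -4920)
K = -8 (K = -2 - 6 = -8)
I = -4920
W(l) = 2*l (W(l) = l + l = 2*l)
sqrt(W(K) + I) = sqrt(2*(-8) - 4920) = sqrt(-16 - 4920) = sqrt(-4936) = 2*I*sqrt(1234)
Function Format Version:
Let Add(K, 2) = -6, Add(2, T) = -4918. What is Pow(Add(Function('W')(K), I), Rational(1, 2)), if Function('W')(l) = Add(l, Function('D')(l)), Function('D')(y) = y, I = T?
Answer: Mul(2, I, Pow(1234, Rational(1, 2))) ≈ Mul(70.257, I)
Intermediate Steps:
T = -4920 (T = Add(-2, -4918) = -4920)
K = -8 (K = Add(-2, -6) = -8)
I = -4920
Function('W')(l) = Mul(2, l) (Function('W')(l) = Add(l, l) = Mul(2, l))
Pow(Add(Function('W')(K), I), Rational(1, 2)) = Pow(Add(Mul(2, -8), -4920), Rational(1, 2)) = Pow(Add(-16, -4920), Rational(1, 2)) = Pow(-4936, Rational(1, 2)) = Mul(2, I, Pow(1234, Rational(1, 2)))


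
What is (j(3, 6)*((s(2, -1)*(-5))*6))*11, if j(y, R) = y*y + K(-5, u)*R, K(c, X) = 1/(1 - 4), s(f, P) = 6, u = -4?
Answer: -13860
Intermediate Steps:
K(c, X) = -⅓ (K(c, X) = 1/(-3) = -⅓)
j(y, R) = y² - R/3 (j(y, R) = y*y - R/3 = y² - R/3)
(j(3, 6)*((s(2, -1)*(-5))*6))*11 = ((3² - ⅓*6)*((6*(-5))*6))*11 = ((9 - 2)*(-30*6))*11 = (7*(-180))*11 = -1260*11 = -13860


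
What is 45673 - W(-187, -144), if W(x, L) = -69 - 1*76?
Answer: 45818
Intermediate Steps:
W(x, L) = -145 (W(x, L) = -69 - 76 = -145)
45673 - W(-187, -144) = 45673 - 1*(-145) = 45673 + 145 = 45818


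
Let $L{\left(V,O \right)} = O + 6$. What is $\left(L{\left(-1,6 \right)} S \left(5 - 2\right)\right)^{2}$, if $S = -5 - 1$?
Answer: $46656$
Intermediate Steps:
$L{\left(V,O \right)} = 6 + O$
$S = -6$
$\left(L{\left(-1,6 \right)} S \left(5 - 2\right)\right)^{2} = \left(\left(6 + 6\right) \left(-6\right) \left(5 - 2\right)\right)^{2} = \left(12 \left(-6\right) \left(5 - 2\right)\right)^{2} = \left(\left(-72\right) 3\right)^{2} = \left(-216\right)^{2} = 46656$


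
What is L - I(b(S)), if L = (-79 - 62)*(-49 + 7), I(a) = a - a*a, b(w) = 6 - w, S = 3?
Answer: 5928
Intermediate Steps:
I(a) = a - a**2
L = 5922 (L = -141*(-42) = 5922)
L - I(b(S)) = 5922 - (6 - 1*3)*(1 - (6 - 1*3)) = 5922 - (6 - 3)*(1 - (6 - 3)) = 5922 - 3*(1 - 1*3) = 5922 - 3*(1 - 3) = 5922 - 3*(-2) = 5922 - 1*(-6) = 5922 + 6 = 5928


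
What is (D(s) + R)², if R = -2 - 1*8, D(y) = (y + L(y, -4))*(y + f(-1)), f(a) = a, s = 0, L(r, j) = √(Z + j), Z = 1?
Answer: (10 + I*√3)² ≈ 97.0 + 34.641*I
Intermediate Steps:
L(r, j) = √(1 + j)
D(y) = (-1 + y)*(y + I*√3) (D(y) = (y + √(1 - 4))*(y - 1) = (y + √(-3))*(-1 + y) = (y + I*√3)*(-1 + y) = (-1 + y)*(y + I*√3))
R = -10 (R = -2 - 8 = -10)
(D(s) + R)² = ((0² - 1*0 - I*√3 + I*0*√3) - 10)² = ((0 + 0 - I*√3 + 0) - 10)² = (-I*√3 - 10)² = (-10 - I*√3)²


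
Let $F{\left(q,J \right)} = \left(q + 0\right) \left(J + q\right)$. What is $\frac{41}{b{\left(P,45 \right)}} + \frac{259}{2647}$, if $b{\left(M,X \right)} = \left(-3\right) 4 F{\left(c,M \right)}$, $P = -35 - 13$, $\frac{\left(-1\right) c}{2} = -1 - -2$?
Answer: $\frac{202273}{3176400} \approx 0.06368$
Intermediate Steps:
$c = -2$ ($c = - 2 \left(-1 - -2\right) = - 2 \left(-1 + 2\right) = \left(-2\right) 1 = -2$)
$F{\left(q,J \right)} = q \left(J + q\right)$
$P = -48$
$b{\left(M,X \right)} = -48 + 24 M$ ($b{\left(M,X \right)} = \left(-3\right) 4 \left(- 2 \left(M - 2\right)\right) = - 12 \left(- 2 \left(-2 + M\right)\right) = - 12 \left(4 - 2 M\right) = -48 + 24 M$)
$\frac{41}{b{\left(P,45 \right)}} + \frac{259}{2647} = \frac{41}{-48 + 24 \left(-48\right)} + \frac{259}{2647} = \frac{41}{-48 - 1152} + 259 \cdot \frac{1}{2647} = \frac{41}{-1200} + \frac{259}{2647} = 41 \left(- \frac{1}{1200}\right) + \frac{259}{2647} = - \frac{41}{1200} + \frac{259}{2647} = \frac{202273}{3176400}$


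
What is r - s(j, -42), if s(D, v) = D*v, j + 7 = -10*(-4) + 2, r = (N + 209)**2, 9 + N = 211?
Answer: 170391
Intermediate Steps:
N = 202 (N = -9 + 211 = 202)
r = 168921 (r = (202 + 209)**2 = 411**2 = 168921)
j = 35 (j = -7 + (-10*(-4) + 2) = -7 + (40 + 2) = -7 + 42 = 35)
r - s(j, -42) = 168921 - 35*(-42) = 168921 - 1*(-1470) = 168921 + 1470 = 170391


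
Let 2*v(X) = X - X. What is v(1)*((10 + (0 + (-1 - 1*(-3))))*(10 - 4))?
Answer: 0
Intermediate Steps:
v(X) = 0 (v(X) = (X - X)/2 = (½)*0 = 0)
v(1)*((10 + (0 + (-1 - 1*(-3))))*(10 - 4)) = 0*((10 + (0 + (-1 - 1*(-3))))*(10 - 4)) = 0*((10 + (0 + (-1 + 3)))*6) = 0*((10 + (0 + 2))*6) = 0*((10 + 2)*6) = 0*(12*6) = 0*72 = 0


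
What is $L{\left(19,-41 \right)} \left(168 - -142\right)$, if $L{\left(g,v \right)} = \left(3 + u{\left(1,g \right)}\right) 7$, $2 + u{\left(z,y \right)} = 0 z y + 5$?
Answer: $13020$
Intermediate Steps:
$u{\left(z,y \right)} = 3$ ($u{\left(z,y \right)} = -2 + \left(0 z y + 5\right) = -2 + \left(0 y + 5\right) = -2 + \left(0 + 5\right) = -2 + 5 = 3$)
$L{\left(g,v \right)} = 42$ ($L{\left(g,v \right)} = \left(3 + 3\right) 7 = 6 \cdot 7 = 42$)
$L{\left(19,-41 \right)} \left(168 - -142\right) = 42 \left(168 - -142\right) = 42 \left(168 + 142\right) = 42 \cdot 310 = 13020$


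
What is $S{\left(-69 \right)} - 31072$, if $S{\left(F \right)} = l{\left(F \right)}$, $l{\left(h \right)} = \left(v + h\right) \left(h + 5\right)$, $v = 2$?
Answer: $-26784$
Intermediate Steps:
$l{\left(h \right)} = \left(2 + h\right) \left(5 + h\right)$ ($l{\left(h \right)} = \left(2 + h\right) \left(h + 5\right) = \left(2 + h\right) \left(5 + h\right)$)
$S{\left(F \right)} = 10 + F^{2} + 7 F$
$S{\left(-69 \right)} - 31072 = \left(10 + \left(-69\right)^{2} + 7 \left(-69\right)\right) - 31072 = \left(10 + 4761 - 483\right) - 31072 = 4288 - 31072 = -26784$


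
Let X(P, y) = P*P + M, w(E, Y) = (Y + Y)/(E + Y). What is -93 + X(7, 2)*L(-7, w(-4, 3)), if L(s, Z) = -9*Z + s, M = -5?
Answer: 1975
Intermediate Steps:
w(E, Y) = 2*Y/(E + Y) (w(E, Y) = (2*Y)/(E + Y) = 2*Y/(E + Y))
L(s, Z) = s - 9*Z
X(P, y) = -5 + P² (X(P, y) = P*P - 5 = P² - 5 = -5 + P²)
-93 + X(7, 2)*L(-7, w(-4, 3)) = -93 + (-5 + 7²)*(-7 - 18*3/(-4 + 3)) = -93 + (-5 + 49)*(-7 - 18*3/(-1)) = -93 + 44*(-7 - 18*3*(-1)) = -93 + 44*(-7 - 9*(-6)) = -93 + 44*(-7 + 54) = -93 + 44*47 = -93 + 2068 = 1975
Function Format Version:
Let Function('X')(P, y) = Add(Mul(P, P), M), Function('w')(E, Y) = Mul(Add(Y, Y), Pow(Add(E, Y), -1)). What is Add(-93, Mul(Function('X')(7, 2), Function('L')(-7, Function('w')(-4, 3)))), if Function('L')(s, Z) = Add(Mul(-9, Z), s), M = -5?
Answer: 1975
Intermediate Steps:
Function('w')(E, Y) = Mul(2, Y, Pow(Add(E, Y), -1)) (Function('w')(E, Y) = Mul(Mul(2, Y), Pow(Add(E, Y), -1)) = Mul(2, Y, Pow(Add(E, Y), -1)))
Function('L')(s, Z) = Add(s, Mul(-9, Z))
Function('X')(P, y) = Add(-5, Pow(P, 2)) (Function('X')(P, y) = Add(Mul(P, P), -5) = Add(Pow(P, 2), -5) = Add(-5, Pow(P, 2)))
Add(-93, Mul(Function('X')(7, 2), Function('L')(-7, Function('w')(-4, 3)))) = Add(-93, Mul(Add(-5, Pow(7, 2)), Add(-7, Mul(-9, Mul(2, 3, Pow(Add(-4, 3), -1)))))) = Add(-93, Mul(Add(-5, 49), Add(-7, Mul(-9, Mul(2, 3, Pow(-1, -1)))))) = Add(-93, Mul(44, Add(-7, Mul(-9, Mul(2, 3, -1))))) = Add(-93, Mul(44, Add(-7, Mul(-9, -6)))) = Add(-93, Mul(44, Add(-7, 54))) = Add(-93, Mul(44, 47)) = Add(-93, 2068) = 1975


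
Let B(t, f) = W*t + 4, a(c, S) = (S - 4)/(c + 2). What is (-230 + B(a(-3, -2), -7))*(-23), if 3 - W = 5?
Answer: 5474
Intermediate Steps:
W = -2 (W = 3 - 1*5 = 3 - 5 = -2)
a(c, S) = (-4 + S)/(2 + c)
B(t, f) = 4 - 2*t (B(t, f) = -2*t + 4 = 4 - 2*t)
(-230 + B(a(-3, -2), -7))*(-23) = (-230 + (4 - 2*(-4 - 2)/(2 - 3)))*(-23) = (-230 + (4 - 2*(-6)/(-1)))*(-23) = (-230 + (4 - (-2)*(-6)))*(-23) = (-230 + (4 - 2*6))*(-23) = (-230 + (4 - 12))*(-23) = (-230 - 8)*(-23) = -238*(-23) = 5474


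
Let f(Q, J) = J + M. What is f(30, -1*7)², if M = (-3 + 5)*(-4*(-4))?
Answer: 625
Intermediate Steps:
M = 32 (M = 2*16 = 32)
f(Q, J) = 32 + J (f(Q, J) = J + 32 = 32 + J)
f(30, -1*7)² = (32 - 1*7)² = (32 - 7)² = 25² = 625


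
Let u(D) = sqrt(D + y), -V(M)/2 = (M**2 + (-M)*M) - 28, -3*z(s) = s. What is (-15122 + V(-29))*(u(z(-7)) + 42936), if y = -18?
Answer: -646873776 - 5022*I*sqrt(141) ≈ -6.4687e+8 - 59633.0*I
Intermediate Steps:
z(s) = -s/3
V(M) = 56 (V(M) = -2*((M**2 + (-M)*M) - 28) = -2*((M**2 - M**2) - 28) = -2*(0 - 28) = -2*(-28) = 56)
u(D) = sqrt(-18 + D) (u(D) = sqrt(D - 18) = sqrt(-18 + D))
(-15122 + V(-29))*(u(z(-7)) + 42936) = (-15122 + 56)*(sqrt(-18 - 1/3*(-7)) + 42936) = -15066*(sqrt(-18 + 7/3) + 42936) = -15066*(sqrt(-47/3) + 42936) = -15066*(I*sqrt(141)/3 + 42936) = -15066*(42936 + I*sqrt(141)/3) = -646873776 - 5022*I*sqrt(141)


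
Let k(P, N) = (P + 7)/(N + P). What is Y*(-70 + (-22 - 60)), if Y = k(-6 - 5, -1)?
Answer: -152/3 ≈ -50.667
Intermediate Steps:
k(P, N) = (7 + P)/(N + P)
Y = 1/3 (Y = (7 + (-6 - 5))/(-1 + (-6 - 5)) = (7 - 11)/(-1 - 11) = -4/(-12) = -1/12*(-4) = 1/3 ≈ 0.33333)
Y*(-70 + (-22 - 60)) = (-70 + (-22 - 60))/3 = (-70 - 82)/3 = (1/3)*(-152) = -152/3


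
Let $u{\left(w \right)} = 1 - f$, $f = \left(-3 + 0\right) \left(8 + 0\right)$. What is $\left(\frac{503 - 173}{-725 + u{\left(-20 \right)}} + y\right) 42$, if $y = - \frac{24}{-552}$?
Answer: $- \frac{2067}{115} \approx -17.974$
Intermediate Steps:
$f = -24$ ($f = \left(-3\right) 8 = -24$)
$y = \frac{1}{23}$ ($y = \left(-24\right) \left(- \frac{1}{552}\right) = \frac{1}{23} \approx 0.043478$)
$u{\left(w \right)} = 25$ ($u{\left(w \right)} = 1 - -24 = 1 + 24 = 25$)
$\left(\frac{503 - 173}{-725 + u{\left(-20 \right)}} + y\right) 42 = \left(\frac{503 - 173}{-725 + 25} + \frac{1}{23}\right) 42 = \left(\frac{330}{-700} + \frac{1}{23}\right) 42 = \left(330 \left(- \frac{1}{700}\right) + \frac{1}{23}\right) 42 = \left(- \frac{33}{70} + \frac{1}{23}\right) 42 = \left(- \frac{689}{1610}\right) 42 = - \frac{2067}{115}$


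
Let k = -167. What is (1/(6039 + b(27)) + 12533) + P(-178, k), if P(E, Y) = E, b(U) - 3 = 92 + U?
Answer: 76119156/6161 ≈ 12355.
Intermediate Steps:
b(U) = 95 + U (b(U) = 3 + (92 + U) = 95 + U)
(1/(6039 + b(27)) + 12533) + P(-178, k) = (1/(6039 + (95 + 27)) + 12533) - 178 = (1/(6039 + 122) + 12533) - 178 = (1/6161 + 12533) - 178 = 77215814/6161 - 178 = 76119156/6161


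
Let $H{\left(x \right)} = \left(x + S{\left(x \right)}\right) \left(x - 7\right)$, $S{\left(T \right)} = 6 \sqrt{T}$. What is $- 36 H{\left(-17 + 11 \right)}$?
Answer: $-2808 + 2808 i \sqrt{6} \approx -2808.0 + 6878.2 i$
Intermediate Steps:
$H{\left(x \right)} = \left(-7 + x\right) \left(x + 6 \sqrt{x}\right)$ ($H{\left(x \right)} = \left(x + 6 \sqrt{x}\right) \left(x - 7\right) = \left(x + 6 \sqrt{x}\right) \left(-7 + x\right) = \left(-7 + x\right) \left(x + 6 \sqrt{x}\right)$)
$- 36 H{\left(-17 + 11 \right)} = - 36 \left(\left(-17 + 11\right)^{2} - 42 \sqrt{-17 + 11} - 7 \left(-17 + 11\right) + 6 \left(-17 + 11\right)^{\frac{3}{2}}\right) = - 36 \left(\left(-6\right)^{2} - 42 \sqrt{-6} - -42 + 6 \left(-6\right)^{\frac{3}{2}}\right) = - 36 \left(36 - 42 i \sqrt{6} + 42 + 6 \left(- 6 i \sqrt{6}\right)\right) = - 36 \left(36 - 42 i \sqrt{6} + 42 - 36 i \sqrt{6}\right) = - 36 \left(78 - 78 i \sqrt{6}\right) = -2808 + 2808 i \sqrt{6}$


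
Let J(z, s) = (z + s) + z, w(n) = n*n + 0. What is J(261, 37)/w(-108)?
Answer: 559/11664 ≈ 0.047925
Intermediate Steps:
w(n) = n² (w(n) = n² + 0 = n²)
J(z, s) = s + 2*z (J(z, s) = (s + z) + z = s + 2*z)
J(261, 37)/w(-108) = (37 + 2*261)/((-108)²) = (37 + 522)/11664 = 559*(1/11664) = 559/11664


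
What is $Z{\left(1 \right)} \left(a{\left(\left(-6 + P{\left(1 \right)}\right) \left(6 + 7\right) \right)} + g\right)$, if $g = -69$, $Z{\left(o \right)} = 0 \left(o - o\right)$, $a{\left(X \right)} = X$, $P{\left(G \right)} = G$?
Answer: $0$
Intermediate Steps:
$Z{\left(o \right)} = 0$ ($Z{\left(o \right)} = 0 \cdot 0 = 0$)
$Z{\left(1 \right)} \left(a{\left(\left(-6 + P{\left(1 \right)}\right) \left(6 + 7\right) \right)} + g\right) = 0 \left(\left(-6 + 1\right) \left(6 + 7\right) - 69\right) = 0 \left(\left(-5\right) 13 - 69\right) = 0 \left(-65 - 69\right) = 0 \left(-134\right) = 0$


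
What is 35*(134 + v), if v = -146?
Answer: -420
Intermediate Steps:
35*(134 + v) = 35*(134 - 146) = 35*(-12) = -420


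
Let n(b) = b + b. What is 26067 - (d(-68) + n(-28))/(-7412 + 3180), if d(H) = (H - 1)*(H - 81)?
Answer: 110325769/4232 ≈ 26069.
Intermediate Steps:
n(b) = 2*b
d(H) = (-1 + H)*(-81 + H)
26067 - (d(-68) + n(-28))/(-7412 + 3180) = 26067 - ((81 + (-68)² - 82*(-68)) + 2*(-28))/(-7412 + 3180) = 26067 - ((81 + 4624 + 5576) - 56)/(-4232) = 26067 - (10281 - 56)*(-1)/4232 = 26067 - 10225*(-1)/4232 = 26067 - 1*(-10225/4232) = 26067 + 10225/4232 = 110325769/4232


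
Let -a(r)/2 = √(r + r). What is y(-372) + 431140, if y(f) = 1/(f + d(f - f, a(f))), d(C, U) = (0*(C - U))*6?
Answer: 160384079/372 ≈ 4.3114e+5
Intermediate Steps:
a(r) = -2*√2*√r (a(r) = -2*√(r + r) = -2*√2*√r)
d(C, U) = 0 (d(C, U) = 0*6 = 0)
y(f) = 1/f (y(f) = 1/(f + 0) = 1/f)
y(-372) + 431140 = 1/(-372) + 431140 = -1/372 + 431140 = 160384079/372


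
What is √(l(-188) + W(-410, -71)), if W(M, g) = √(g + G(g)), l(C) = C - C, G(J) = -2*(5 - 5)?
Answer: 71^(¼)*√I ≈ 2.0526 + 2.0526*I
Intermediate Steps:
G(J) = 0 (G(J) = -2*0 = 0)
l(C) = 0
W(M, g) = √g (W(M, g) = √(g + 0) = √g)
√(l(-188) + W(-410, -71)) = √(0 + √(-71)) = √(0 + I*√71) = √(I*√71) = 71^(¼)*√I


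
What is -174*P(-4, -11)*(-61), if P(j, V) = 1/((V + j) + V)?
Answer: -5307/13 ≈ -408.23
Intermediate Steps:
P(j, V) = 1/(j + 2*V)
-174*P(-4, -11)*(-61) = -174/(-4 + 2*(-11))*(-61) = -174/(-4 - 22)*(-61) = -174/(-26)*(-61) = -174*(-1/26)*(-61) = (87/13)*(-61) = -5307/13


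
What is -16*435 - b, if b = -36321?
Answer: 29361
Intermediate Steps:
-16*435 - b = -16*435 - 1*(-36321) = -6960 + 36321 = 29361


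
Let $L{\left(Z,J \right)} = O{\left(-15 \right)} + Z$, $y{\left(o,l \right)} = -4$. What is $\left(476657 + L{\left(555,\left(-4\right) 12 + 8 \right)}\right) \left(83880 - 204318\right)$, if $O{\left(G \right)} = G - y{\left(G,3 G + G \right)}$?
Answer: $-57473134038$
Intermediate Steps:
$O{\left(G \right)} = 4 + G$ ($O{\left(G \right)} = G - -4 = G + 4 = 4 + G$)
$L{\left(Z,J \right)} = -11 + Z$ ($L{\left(Z,J \right)} = \left(4 - 15\right) + Z = -11 + Z$)
$\left(476657 + L{\left(555,\left(-4\right) 12 + 8 \right)}\right) \left(83880 - 204318\right) = \left(476657 + \left(-11 + 555\right)\right) \left(83880 - 204318\right) = \left(476657 + 544\right) \left(-120438\right) = 477201 \left(-120438\right) = -57473134038$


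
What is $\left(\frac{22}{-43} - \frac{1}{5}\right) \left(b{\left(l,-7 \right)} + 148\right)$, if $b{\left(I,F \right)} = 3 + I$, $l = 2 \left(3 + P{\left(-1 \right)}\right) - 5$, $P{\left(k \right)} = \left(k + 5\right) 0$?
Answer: $- \frac{23256}{215} \approx -108.17$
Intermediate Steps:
$P{\left(k \right)} = 0$ ($P{\left(k \right)} = \left(5 + k\right) 0 = 0$)
$l = 1$ ($l = 2 \left(3 + 0\right) - 5 = 2 \cdot 3 - 5 = 6 - 5 = 1$)
$\left(\frac{22}{-43} - \frac{1}{5}\right) \left(b{\left(l,-7 \right)} + 148\right) = \left(\frac{22}{-43} - \frac{1}{5}\right) \left(\left(3 + 1\right) + 148\right) = \left(22 \left(- \frac{1}{43}\right) - \frac{1}{5}\right) \left(4 + 148\right) = \left(- \frac{22}{43} - \frac{1}{5}\right) 152 = \left(- \frac{153}{215}\right) 152 = - \frac{23256}{215}$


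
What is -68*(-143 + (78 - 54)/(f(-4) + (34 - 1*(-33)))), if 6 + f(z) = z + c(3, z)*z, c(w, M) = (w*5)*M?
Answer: 962132/99 ≈ 9718.5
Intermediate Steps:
c(w, M) = 5*M*w (c(w, M) = (5*w)*M = 5*M*w)
f(z) = -6 + z + 15*z² (f(z) = -6 + (z + (5*z*3)*z) = -6 + (z + (15*z)*z) = -6 + (z + 15*z²) = -6 + z + 15*z²)
-68*(-143 + (78 - 54)/(f(-4) + (34 - 1*(-33)))) = -68*(-143 + (78 - 54)/((-6 - 4 + 15*(-4)²) + (34 - 1*(-33)))) = -68*(-143 + 24/((-6 - 4 + 15*16) + (34 + 33))) = -68*(-143 + 24/((-6 - 4 + 240) + 67)) = -68*(-143 + 24/(230 + 67)) = -68*(-143 + 24/297) = -68*(-143 + 24*(1/297)) = -68*(-143 + 8/99) = -68*(-14149/99) = 962132/99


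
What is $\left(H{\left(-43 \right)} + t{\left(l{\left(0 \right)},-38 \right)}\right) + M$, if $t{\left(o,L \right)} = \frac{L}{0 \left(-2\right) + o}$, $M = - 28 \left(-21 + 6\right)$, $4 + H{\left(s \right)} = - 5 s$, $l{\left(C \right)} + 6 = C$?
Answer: $\frac{1912}{3} \approx 637.33$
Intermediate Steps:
$l{\left(C \right)} = -6 + C$
$H{\left(s \right)} = -4 - 5 s$
$M = 420$ ($M = \left(-28\right) \left(-15\right) = 420$)
$t{\left(o,L \right)} = \frac{L}{o}$ ($t{\left(o,L \right)} = \frac{L}{0 + o} = \frac{L}{o}$)
$\left(H{\left(-43 \right)} + t{\left(l{\left(0 \right)},-38 \right)}\right) + M = \left(\left(-4 - -215\right) - \frac{38}{-6 + 0}\right) + 420 = \left(\left(-4 + 215\right) - \frac{38}{-6}\right) + 420 = \left(211 - - \frac{19}{3}\right) + 420 = \left(211 + \frac{19}{3}\right) + 420 = \frac{652}{3} + 420 = \frac{1912}{3}$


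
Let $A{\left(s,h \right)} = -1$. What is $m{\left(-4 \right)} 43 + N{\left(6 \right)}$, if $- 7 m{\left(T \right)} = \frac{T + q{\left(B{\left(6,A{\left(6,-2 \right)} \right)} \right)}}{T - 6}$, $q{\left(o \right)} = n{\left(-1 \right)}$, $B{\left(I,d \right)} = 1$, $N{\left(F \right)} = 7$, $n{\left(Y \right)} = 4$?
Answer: $7$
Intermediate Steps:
$q{\left(o \right)} = 4$
$m{\left(T \right)} = - \frac{4 + T}{7 \left(-6 + T\right)}$ ($m{\left(T \right)} = - \frac{\left(T + 4\right) \frac{1}{T - 6}}{7} = - \frac{\left(4 + T\right) \frac{1}{-6 + T}}{7} = - \frac{\frac{1}{-6 + T} \left(4 + T\right)}{7} = - \frac{4 + T}{7 \left(-6 + T\right)}$)
$m{\left(-4 \right)} 43 + N{\left(6 \right)} = \frac{-4 - -4}{7 \left(-6 - 4\right)} 43 + 7 = \frac{-4 + 4}{7 \left(-10\right)} 43 + 7 = \frac{1}{7} \left(- \frac{1}{10}\right) 0 \cdot 43 + 7 = 0 \cdot 43 + 7 = 0 + 7 = 7$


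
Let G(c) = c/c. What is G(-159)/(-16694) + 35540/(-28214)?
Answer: -296666487/235502258 ≈ -1.2597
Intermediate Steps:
G(c) = 1
G(-159)/(-16694) + 35540/(-28214) = 1/(-16694) + 35540/(-28214) = 1*(-1/16694) + 35540*(-1/28214) = -1/16694 - 17770/14107 = -296666487/235502258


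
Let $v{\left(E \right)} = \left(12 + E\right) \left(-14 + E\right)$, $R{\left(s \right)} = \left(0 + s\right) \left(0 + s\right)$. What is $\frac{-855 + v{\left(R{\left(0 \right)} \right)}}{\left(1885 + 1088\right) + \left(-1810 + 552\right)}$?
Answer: $- \frac{1023}{1715} \approx -0.5965$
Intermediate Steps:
$R{\left(s \right)} = s^{2}$ ($R{\left(s \right)} = s s = s^{2}$)
$v{\left(E \right)} = \left(-14 + E\right) \left(12 + E\right)$
$\frac{-855 + v{\left(R{\left(0 \right)} \right)}}{\left(1885 + 1088\right) + \left(-1810 + 552\right)} = \frac{-855 - \left(168 + 0 + 0\right)}{\left(1885 + 1088\right) + \left(-1810 + 552\right)} = \frac{-855 - \left(168 - 0^{2}\right)}{2973 - 1258} = \frac{-855 + \left(-168 + 0 + 0\right)}{1715} = \left(-855 - 168\right) \frac{1}{1715} = \left(-1023\right) \frac{1}{1715} = - \frac{1023}{1715}$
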